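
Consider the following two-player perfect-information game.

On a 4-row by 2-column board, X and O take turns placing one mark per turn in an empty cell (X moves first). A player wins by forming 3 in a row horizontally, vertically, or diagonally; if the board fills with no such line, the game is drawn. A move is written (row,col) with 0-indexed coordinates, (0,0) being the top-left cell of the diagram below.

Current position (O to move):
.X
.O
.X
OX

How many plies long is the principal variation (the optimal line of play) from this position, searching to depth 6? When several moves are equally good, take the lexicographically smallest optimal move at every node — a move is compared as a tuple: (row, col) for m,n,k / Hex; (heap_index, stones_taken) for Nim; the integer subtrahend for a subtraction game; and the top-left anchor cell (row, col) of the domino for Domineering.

PV length from [.X/.O/.X/OX]: 3 plies

p1 O@[.X/.O/.X/OX]: (0,0)[OX/.O/.X/OX]+0* (1,0)[.X/OO/.X/OX]+0 (2,0)[.X/.O/OX/OX]+0
p2 X@[OX/.O/.X/OX]: (1,0)[OX/XO/.X/OX]+0* (2,0)[OX/.O/XX/OX]+0
p3 O@[OX/XO/.X/OX]: (2,0)[OX/XO/OX/OX]+0*
p4 X@[OX/XO/OX/OX] terminal +0; root [.X/.O/.X/OX] d6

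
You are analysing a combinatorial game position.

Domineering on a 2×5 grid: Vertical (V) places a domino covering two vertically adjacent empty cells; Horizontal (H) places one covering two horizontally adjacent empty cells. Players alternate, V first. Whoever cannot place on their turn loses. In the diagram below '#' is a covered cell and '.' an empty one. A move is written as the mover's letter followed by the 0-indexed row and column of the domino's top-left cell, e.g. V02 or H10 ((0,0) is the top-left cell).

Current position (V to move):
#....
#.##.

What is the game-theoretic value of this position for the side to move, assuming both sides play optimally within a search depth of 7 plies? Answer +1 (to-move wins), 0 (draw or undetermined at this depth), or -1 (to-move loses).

ply 1, V at #..../#.##. | V01=-1→##.../####.*; V04=-1→#...#/#.###
ply 2, H at ##.../####. | H02=-1→####./####.; H03=+1→##.##/####.*
ply 3: ##.##/####. is terminal -1 (V); from #..../#.##. depth 7

value(#..../#.##., V) = -1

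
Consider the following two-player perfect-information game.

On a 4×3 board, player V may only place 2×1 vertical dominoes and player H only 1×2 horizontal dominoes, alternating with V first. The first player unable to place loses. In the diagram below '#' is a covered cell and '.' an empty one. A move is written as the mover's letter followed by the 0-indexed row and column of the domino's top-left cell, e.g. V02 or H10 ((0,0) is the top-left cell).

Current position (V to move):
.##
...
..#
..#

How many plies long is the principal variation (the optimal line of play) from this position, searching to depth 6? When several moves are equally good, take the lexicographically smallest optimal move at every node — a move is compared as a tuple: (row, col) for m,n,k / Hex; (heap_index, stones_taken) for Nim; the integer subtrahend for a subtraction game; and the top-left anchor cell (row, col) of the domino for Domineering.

PV length from [.##/.../..#/..#]: 3 plies

ply 1, V at .##/.../..#/..# | V00=-1→###/#../..#/..#; V10=+1→.##/#../#.#/..#*; V11=+1→.##/.#./.##/..#; V20=+1→.##/.../#.#/#.#; V21=+1→.##/.../.##/.##
ply 2, H at .##/#../#.#/..# | H11=-1→.##/###/#.#/..#*; H30=-1→.##/#../#.#/###
ply 3, V at .##/###/#.#/..# | V21=+1→.##/###/###/.##*
ply 4: .##/###/###/.## is terminal -1 (H); from .##/.../..#/..# depth 6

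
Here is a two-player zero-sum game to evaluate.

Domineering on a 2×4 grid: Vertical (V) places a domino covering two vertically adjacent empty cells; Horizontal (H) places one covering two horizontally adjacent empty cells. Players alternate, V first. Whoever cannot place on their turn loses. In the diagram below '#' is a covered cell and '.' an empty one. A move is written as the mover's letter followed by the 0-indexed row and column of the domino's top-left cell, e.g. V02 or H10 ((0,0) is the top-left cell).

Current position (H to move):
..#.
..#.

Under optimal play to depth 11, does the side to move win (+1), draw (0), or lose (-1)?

value(..#./..#., H) = +1

p1 H@[..#./..#.]: H00[###./..#.]+1* H10[..#./###.]+1
p2 V@[###./..#.]: V03[####/..##]-1*
p3 H@[####/..##]: H10[####/####]+1*
p4 V@[####/####] terminal -1; root [..#./..#.] d11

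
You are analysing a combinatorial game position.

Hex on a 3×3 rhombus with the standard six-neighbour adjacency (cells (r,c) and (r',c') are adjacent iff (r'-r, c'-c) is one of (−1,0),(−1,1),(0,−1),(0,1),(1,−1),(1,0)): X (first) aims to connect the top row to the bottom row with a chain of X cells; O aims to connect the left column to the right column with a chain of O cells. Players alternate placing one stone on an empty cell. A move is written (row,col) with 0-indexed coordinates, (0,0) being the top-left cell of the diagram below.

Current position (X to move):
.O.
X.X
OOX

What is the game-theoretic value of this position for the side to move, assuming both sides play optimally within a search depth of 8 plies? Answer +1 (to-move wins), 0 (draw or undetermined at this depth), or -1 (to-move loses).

[.O./X.X/OOX] X move#1: (0,0):+1/XO./X.X/OOX*, (0,2):+1/.OX/X.X/OOX, (1,1):+1/.O./XXX/OOX
[XO./X.X/OOX] O move#2: (0,2):-1/XOO/X.X/OOX*, (1,1):-1/XO./XOX/OOX
[XOO/X.X/OOX] X move#3: (1,1):+1/XOO/XXX/OOX*
[XOO/XXX/OOX] end (terminal -1, O#4); searched .O./X.X/OOX to 8

value(.O./X.X/OOX, X) = +1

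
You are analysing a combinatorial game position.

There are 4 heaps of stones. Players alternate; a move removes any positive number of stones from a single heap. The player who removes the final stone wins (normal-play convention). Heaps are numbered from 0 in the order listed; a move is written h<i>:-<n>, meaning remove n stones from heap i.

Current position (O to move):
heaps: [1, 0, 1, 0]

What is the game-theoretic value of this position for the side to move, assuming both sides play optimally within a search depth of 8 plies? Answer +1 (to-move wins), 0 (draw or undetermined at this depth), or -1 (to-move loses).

value((1,0,1,0), O) = -1

[(1,0,1,0)] O move#1: h0:-1:-1/(0,0,1,0)*, h2:-1:-1/(1,0,0,0)
[(0,0,1,0)] X move#2: h2:-1:+1/(0,0,0,0)*
[(0,0,0,0)] end (terminal -1, O#3); searched (1,0,1,0) to 8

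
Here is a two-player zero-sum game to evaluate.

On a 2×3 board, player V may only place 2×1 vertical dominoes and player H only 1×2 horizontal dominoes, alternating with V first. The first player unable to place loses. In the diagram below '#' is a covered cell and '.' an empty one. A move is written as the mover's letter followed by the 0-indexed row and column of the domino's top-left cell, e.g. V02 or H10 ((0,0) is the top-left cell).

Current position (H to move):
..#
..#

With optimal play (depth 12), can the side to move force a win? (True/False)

H winning at [..#/..#]: True

p1 H@[..#/..#]: H00[###/..#]+1* H10[..#/###]+1
p2 V@[###/..#] terminal -1; root [..#/..#] d12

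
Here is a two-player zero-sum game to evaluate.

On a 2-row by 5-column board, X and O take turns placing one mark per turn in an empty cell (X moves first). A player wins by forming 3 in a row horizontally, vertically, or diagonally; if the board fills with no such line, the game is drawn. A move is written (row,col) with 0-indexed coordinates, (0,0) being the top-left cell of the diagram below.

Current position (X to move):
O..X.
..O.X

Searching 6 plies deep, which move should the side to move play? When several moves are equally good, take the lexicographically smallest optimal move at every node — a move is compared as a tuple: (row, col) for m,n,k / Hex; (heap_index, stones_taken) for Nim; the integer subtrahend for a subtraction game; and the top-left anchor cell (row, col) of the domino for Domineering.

X's best at [O..X./..O.X]: (0,2)

p1 X@[O..X./..O.X]: (0,1)[OX.X./..O.X]+0 (0,2)[O.XX./..O.X]+1* (0,4)[O..XX/..O.X]-1 (1,0)[O..X./X.O.X]+0 (1,1)[O..X./.XO.X]+0 (1,3)[O..X./..OXX]+0
p2 O@[O.XX./..O.X]: (0,1)[OOXX./..O.X]-1* (0,4)[O.XXO/..O.X]-1 (1,0)[O.XX./O.O.X]-1 (1,1)[O.XX./.OO.X]-1 (1,3)[O.XX./..OOX]-1
p3 X@[OOXX./..O.X]: (0,4)[OOXXX/..O.X]+1* (1,0)[OOXX./X.O.X]+0 (1,1)[OOXX./.XO.X]+0 (1,3)[OOXX./..OXX]+0
p4 O@[OOXXX/..O.X] terminal -1; root [O..X./..O.X] d6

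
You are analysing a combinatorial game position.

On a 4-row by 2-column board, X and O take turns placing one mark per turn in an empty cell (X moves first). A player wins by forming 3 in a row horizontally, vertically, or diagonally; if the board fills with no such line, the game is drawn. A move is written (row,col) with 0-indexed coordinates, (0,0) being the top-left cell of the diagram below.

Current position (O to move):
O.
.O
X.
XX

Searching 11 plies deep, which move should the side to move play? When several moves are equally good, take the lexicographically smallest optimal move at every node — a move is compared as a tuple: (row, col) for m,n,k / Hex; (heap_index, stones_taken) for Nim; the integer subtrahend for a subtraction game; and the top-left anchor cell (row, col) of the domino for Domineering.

ply 1, O at O./.O/X./XX | (0,1)=-1→OO/.O/X./XX; (1,0)=+0→O./OO/X./XX*; (2,1)=-1→O./.O/XO/XX
ply 2, X at O./OO/X./XX | (0,1)=+0→OX/OO/X./XX*; (2,1)=+0→O./OO/XX/XX
ply 3, O at OX/OO/X./XX | (2,1)=+0→OX/OO/XO/XX*
ply 4: OX/OO/XO/XX is terminal +0 (X); from O./.O/X./XX depth 11

O's best at [O./.O/X./XX]: (1,0)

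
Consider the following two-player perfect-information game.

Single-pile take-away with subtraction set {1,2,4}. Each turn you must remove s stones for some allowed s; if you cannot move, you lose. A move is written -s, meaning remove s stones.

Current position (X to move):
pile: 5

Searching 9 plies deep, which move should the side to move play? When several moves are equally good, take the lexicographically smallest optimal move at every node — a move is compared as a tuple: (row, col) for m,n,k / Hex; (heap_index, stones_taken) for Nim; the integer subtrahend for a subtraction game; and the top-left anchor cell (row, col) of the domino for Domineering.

X's best at [5]: -2

[5] X move#1: -1:-1/4, -2:+1/3*, -4:-1/1
[3] O move#2: -1:-1/2*, -2:-1/1
[2] X move#3: -1:-1/1, -2:+1/0*
[0] end (terminal -1, O#4); searched 5 to 9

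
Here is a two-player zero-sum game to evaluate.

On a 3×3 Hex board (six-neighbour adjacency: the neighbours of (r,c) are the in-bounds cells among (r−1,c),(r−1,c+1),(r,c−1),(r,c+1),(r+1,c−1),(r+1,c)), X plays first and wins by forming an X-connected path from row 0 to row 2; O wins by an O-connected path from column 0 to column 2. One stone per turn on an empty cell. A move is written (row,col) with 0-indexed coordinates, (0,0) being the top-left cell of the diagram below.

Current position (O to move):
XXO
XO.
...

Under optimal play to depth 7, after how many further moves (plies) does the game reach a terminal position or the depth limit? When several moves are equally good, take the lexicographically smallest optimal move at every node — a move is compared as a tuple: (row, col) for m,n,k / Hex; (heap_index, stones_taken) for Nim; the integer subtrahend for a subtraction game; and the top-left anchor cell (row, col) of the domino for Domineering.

PV length from [XXO/XO./...]: 1 ply

p1 O@[XXO/XO./...]: (1,2)[XXO/XOO/...]-1 (2,0)[XXO/XO./O..]+1* (2,1)[XXO/XO./.O.]-1 (2,2)[XXO/XO./..O]-1
p2 X@[XXO/XO./O..] terminal -1; root [XXO/XO./...] d7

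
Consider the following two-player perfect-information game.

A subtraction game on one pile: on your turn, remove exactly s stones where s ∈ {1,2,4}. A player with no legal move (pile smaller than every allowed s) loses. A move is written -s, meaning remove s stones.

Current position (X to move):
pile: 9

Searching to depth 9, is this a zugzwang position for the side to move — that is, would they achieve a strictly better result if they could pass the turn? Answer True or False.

p1 X@[9]: -1[8]-1* -2[7]-1 -4[5]-1
p2 O@[8]: -1[7]-1 -2[6]+1* -4[4]-1
p3 X@[6]: -1[5]-1* -2[4]-1 -4[2]-1
p4 O@[5]: -1[4]-1 -2[3]+1* -4[1]-1
p5 X@[3]: -1[2]-1* -2[1]-1
p6 O@[2]: -1[1]-1 -2[0]+1*
p7 X@[0] terminal -1; root [9] d9
if X skipped the turn, O would face:
~ p1 O@[9]: -1[8]-1* -2[7]-1 -4[5]-1
~ p2 X@[8]: -1[7]-1 -2[6]+1* -4[4]-1
~ p3 O@[6]: -1[5]-1* -2[4]-1 -4[2]-1
~ p4 X@[5]: -1[4]-1 -2[3]+1* -4[1]-1
~ p5 O@[3]: -1[2]-1* -2[1]-1
~ p6 X@[2]: -1[1]-1 -2[0]+1*
~ p7 O@[0] terminal -1; root [9] d9
compare (X): move=-1 vs pass=+1

zugzwang(9, X) = True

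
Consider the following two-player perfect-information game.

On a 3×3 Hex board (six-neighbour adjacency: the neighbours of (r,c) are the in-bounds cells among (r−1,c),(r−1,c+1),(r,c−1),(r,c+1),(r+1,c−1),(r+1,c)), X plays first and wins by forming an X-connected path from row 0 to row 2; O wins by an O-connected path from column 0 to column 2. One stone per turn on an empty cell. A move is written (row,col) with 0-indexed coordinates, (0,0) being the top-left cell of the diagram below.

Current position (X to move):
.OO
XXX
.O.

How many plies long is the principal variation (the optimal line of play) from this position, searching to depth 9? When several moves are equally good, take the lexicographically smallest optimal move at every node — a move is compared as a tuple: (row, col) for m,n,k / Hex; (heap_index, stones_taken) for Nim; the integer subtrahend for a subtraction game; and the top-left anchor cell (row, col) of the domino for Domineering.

ply 1, X at .OO/XXX/.O. | (0,0)=+1→XOO/XXX/.O.*; (2,0)=-1→.OO/XXX/XO.; (2,2)=-1→.OO/XXX/.OX
ply 2, O at XOO/XXX/.O. | (2,0)=-1→XOO/XXX/OO.*; (2,2)=-1→XOO/XXX/.OO
ply 3, X at XOO/XXX/OO. | (2,2)=+1→XOO/XXX/OOX*
ply 4: XOO/XXX/OOX is terminal -1 (O); from .OO/XXX/.O. depth 9

PV length from [.OO/XXX/.O.]: 3 plies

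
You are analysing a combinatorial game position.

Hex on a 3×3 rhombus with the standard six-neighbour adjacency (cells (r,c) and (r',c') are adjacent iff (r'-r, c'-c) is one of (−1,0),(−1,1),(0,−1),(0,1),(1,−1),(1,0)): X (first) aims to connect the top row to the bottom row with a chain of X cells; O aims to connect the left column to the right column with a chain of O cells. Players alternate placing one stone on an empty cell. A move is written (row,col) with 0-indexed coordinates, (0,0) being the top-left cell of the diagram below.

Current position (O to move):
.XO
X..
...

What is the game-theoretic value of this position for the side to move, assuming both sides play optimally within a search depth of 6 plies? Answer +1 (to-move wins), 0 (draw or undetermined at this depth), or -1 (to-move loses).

value(.XO/X../..., O) = +1

p1 O@[.XO/X../...]: (0,0)[OXO/X../...]-1 (1,1)[.XO/XO./...]-1 (1,2)[.XO/X.O/...]-1 (2,0)[.XO/X../O..]+1* (2,1)[.XO/X../.O.]-1 (2,2)[.XO/X../..O]-1
p2 X@[.XO/X../O..]: (0,0)[XXO/X../O..]-1* (1,1)[.XO/XX./O..]-1 (1,2)[.XO/X.X/O..]-1 (2,1)[.XO/X../OX.]-1 (2,2)[.XO/X../O.X]-1
p3 O@[XXO/X../O..]: (1,1)[XXO/XO./O..]+1* (1,2)[XXO/X.O/O..]+1 (2,1)[XXO/X../OO.]+1 (2,2)[XXO/X../O.O]+1
p4 X@[XXO/XO./O..] terminal -1; root [.XO/X../...] d6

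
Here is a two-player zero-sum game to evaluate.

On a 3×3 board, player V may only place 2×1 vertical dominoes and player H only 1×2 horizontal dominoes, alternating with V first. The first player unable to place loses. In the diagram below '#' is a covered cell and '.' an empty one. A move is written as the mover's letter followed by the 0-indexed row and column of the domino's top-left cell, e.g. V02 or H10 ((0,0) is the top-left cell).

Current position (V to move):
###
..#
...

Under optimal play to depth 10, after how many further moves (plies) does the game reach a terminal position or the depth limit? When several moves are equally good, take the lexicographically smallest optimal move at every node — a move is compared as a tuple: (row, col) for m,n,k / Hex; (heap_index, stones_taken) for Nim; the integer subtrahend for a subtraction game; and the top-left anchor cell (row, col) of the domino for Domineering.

PV length from [###/..#/...]: 1 ply

ply 1, V at ###/..#/... | V10=-1→###/#.#/#..; V11=+1→###/.##/.#.*
ply 2: ###/.##/.#. is terminal -1 (H); from ###/..#/... depth 10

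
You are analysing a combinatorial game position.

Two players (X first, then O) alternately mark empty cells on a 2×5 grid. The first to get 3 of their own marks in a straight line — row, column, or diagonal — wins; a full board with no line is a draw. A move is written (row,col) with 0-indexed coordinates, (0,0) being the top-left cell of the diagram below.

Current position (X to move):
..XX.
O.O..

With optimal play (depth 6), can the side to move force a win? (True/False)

X winning at [..XX./O.O..]: True

[..XX./O.O..] X move#1: (0,0):-1/X.XX./O.O.., (0,1):+1/.XXX./O.O..*, (0,4):+1/..XXX/O.O.., (1,1):+1/..XX./OXO.., (1,3):-1/..XX./O.OX., (1,4):-1/..XX./O.O.X
[.XXX./O.O..] end (terminal -1, O#2); searched ..XX./O.O.. to 6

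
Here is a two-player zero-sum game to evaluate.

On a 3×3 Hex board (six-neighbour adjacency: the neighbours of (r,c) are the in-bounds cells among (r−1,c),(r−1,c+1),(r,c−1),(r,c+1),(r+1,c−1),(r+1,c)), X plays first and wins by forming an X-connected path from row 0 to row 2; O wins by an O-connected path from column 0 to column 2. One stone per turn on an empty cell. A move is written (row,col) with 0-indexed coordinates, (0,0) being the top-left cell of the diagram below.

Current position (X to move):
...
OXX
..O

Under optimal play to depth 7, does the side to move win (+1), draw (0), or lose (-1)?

value(.../OXX/..O, X) = +1

[.../OXX/..O] X move#1: (0,0):+1/X../OXX/..O*, (0,1):+1/.X./OXX/..O, (0,2):+1/..X/OXX/..O, (2,0):+1/.../OXX/X.O, (2,1):+1/.../OXX/.XO
[X../OXX/..O] O move#2: (0,1):-1/XO./OXX/..O*, (0,2):-1/X.O/OXX/..O, (2,0):-1/X../OXX/O.O, (2,1):-1/X../OXX/.OO
[XO./OXX/..O] X move#3: (0,2):+1/XOX/OXX/..O*, (2,0):-1/XO./OXX/X.O, (2,1):-1/XO./OXX/.XO
[XOX/OXX/..O] O move#4: (2,0):-1/XOX/OXX/O.O*, (2,1):-1/XOX/OXX/.OO
[XOX/OXX/O.O] X move#5: (2,1):+1/XOX/OXX/OXO*
[XOX/OXX/OXO] end (terminal -1, O#6); searched .../OXX/..O to 7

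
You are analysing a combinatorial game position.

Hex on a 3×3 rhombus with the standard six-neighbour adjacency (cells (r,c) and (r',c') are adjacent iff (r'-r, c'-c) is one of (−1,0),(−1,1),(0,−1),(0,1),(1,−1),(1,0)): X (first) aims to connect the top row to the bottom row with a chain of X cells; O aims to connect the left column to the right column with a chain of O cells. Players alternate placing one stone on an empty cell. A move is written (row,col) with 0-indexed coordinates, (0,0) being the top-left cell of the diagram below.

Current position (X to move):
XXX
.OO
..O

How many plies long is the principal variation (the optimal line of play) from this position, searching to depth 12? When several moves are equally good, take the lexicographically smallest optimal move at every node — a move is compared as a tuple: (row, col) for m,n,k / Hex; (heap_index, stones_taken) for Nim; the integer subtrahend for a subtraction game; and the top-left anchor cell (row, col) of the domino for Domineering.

PV length from [XXX/.OO/..O]: 2 plies

p1 X@[XXX/.OO/..O]: (1,0)[XXX/XOO/..O]-1* (2,0)[XXX/.OO/X.O]-1 (2,1)[XXX/.OO/.XO]-1
p2 O@[XXX/XOO/..O]: (2,0)[XXX/XOO/O.O]+1* (2,1)[XXX/XOO/.OO]-1
p3 X@[XXX/XOO/O.O] terminal -1; root [XXX/.OO/..O] d12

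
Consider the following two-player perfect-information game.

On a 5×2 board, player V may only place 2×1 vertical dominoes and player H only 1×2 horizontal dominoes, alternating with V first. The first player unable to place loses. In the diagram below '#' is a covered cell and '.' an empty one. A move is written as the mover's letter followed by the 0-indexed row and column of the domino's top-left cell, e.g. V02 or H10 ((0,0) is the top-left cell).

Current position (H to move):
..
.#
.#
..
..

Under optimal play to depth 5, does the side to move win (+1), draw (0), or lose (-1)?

value(../.#/.#/../.., H) = +1

ply 1, H at ../.#/.#/../.. | H00=-1→##/.#/.#/../..; H30=+1→../.#/.#/##/..*; H40=+1→../.#/.#/../##
ply 2, V at ../.#/.#/##/.. | V00=-1→#./##/.#/##/..*; V10=-1→../##/##/##/..
ply 3, H at #./##/.#/##/.. | H40=+1→#./##/.#/##/##*
ply 4: #./##/.#/##/## is terminal -1 (V); from ../.#/.#/../.. depth 5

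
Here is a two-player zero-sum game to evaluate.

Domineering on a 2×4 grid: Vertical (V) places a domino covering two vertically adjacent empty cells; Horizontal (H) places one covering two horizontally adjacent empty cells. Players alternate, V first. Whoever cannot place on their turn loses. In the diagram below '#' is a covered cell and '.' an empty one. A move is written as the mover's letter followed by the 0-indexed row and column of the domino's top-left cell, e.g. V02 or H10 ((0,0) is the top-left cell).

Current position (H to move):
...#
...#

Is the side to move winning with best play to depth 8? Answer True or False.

[...#/...#] H move#1: H00:+1/##.#/...#*, H01:+1/.###/...#, H10:+1/...#/##.#, H11:+1/...#/.###
[##.#/...#] V move#2: V02:-1/####/..##*
[####/..##] H move#3: H10:+1/####/####*
[####/####] end (terminal -1, V#4); searched ...#/...# to 8

H winning at [...#/...#]: True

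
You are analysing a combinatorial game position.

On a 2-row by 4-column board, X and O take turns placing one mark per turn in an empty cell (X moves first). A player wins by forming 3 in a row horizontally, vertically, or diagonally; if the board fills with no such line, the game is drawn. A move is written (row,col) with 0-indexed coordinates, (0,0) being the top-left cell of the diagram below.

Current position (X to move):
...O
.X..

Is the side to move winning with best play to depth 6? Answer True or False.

p1 X@[...O/.X..]: (0,0)[X..O/.X..]+0 (0,1)[.X.O/.X..]+0 (0,2)[..XO/.X..]+0 (1,0)[...O/XX..]+0 (1,2)[...O/.XX.]+1* (1,3)[...O/.X.X]+0
p2 O@[...O/.XX.]: (0,0)[O..O/.XX.]-1* (0,1)[.O.O/.XX.]-1 (0,2)[..OO/.XX.]-1 (1,0)[...O/OXX.]-1 (1,3)[...O/.XXO]-1
p3 X@[O..O/.XX.]: (0,1)[OX.O/.XX.]+1* (0,2)[O.XO/.XX.]+1 (1,0)[O..O/XXX.]+1 (1,3)[O..O/.XXX]+1
p4 O@[OX.O/.XX.]: (0,2)[OXOO/.XX.]-1* (1,0)[OX.O/OXX.]-1 (1,3)[OX.O/.XXO]-1
p5 X@[OXOO/.XX.]: (1,0)[OXOO/XXX.]+1* (1,3)[OXOO/.XXX]+1
p6 O@[OXOO/XXX.] terminal -1; root [...O/.X..] d6

X winning at [...O/.X..]: True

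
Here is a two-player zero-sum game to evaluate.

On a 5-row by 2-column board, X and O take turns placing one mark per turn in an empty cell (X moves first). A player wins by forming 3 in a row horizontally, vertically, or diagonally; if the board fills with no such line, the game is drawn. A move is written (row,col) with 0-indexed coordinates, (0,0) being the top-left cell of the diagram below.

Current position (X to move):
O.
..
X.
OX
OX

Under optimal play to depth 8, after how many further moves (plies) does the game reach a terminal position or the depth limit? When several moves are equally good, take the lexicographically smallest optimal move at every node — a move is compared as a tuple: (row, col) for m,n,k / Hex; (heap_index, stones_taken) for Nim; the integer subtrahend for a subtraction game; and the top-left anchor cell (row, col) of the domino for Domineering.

[O./../X./OX/OX] X move#1: (0,1):+0/OX/../X./OX/OX, (1,0):+0/O./X./X./OX/OX, (1,1):+0/O./.X/X./OX/OX, (2,1):+1/O./../XX/OX/OX*
[O./../XX/OX/OX] end (terminal -1, O#2); searched O./../X./OX/OX to 8

PV length from [O./../X./OX/OX]: 1 ply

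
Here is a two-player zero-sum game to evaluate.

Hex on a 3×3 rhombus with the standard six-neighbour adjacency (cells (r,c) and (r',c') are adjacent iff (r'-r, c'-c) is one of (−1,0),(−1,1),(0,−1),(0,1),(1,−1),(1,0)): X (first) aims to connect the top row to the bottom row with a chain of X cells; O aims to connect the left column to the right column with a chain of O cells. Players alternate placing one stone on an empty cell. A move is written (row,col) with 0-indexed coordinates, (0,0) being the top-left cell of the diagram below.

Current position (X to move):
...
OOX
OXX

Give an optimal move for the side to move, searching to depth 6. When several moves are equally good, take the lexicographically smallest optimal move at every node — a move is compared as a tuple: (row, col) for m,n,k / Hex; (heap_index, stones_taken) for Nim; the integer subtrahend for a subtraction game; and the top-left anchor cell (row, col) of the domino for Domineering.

[.../OOX/OXX] X move#1: (0,0):-1/X../OOX/OXX, (0,1):-1/.X./OOX/OXX, (0,2):+1/..X/OOX/OXX*
[..X/OOX/OXX] end (terminal -1, O#2); searched .../OOX/OXX to 6

X's best at [.../OOX/OXX]: (0,2)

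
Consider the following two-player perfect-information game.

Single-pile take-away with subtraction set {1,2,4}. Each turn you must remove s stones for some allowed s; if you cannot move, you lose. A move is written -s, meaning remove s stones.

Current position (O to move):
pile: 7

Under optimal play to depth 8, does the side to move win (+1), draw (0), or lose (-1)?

ply 1, O at 7 | -1=+1→6*; -2=-1→5; -4=+1→3
ply 2, X at 6 | -1=-1→5*; -2=-1→4; -4=-1→2
ply 3, O at 5 | -1=-1→4; -2=+1→3*; -4=-1→1
ply 4, X at 3 | -1=-1→2*; -2=-1→1
ply 5, O at 2 | -1=-1→1; -2=+1→0*
ply 6: 0 is terminal -1 (X); from 7 depth 8

value(7, O) = +1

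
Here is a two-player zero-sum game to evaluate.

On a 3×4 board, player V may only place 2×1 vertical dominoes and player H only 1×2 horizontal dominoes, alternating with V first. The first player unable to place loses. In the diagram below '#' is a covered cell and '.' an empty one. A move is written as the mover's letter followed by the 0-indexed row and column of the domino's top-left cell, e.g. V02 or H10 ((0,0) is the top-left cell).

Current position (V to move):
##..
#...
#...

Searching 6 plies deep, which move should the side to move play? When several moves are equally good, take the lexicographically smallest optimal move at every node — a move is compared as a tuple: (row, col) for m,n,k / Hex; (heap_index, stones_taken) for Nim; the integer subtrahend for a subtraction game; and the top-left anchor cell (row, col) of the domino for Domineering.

V's best at [##../#.../#...]: V02

p1 V@[##../#.../#...]: V02[###./#.#./#...]+1* V03[##.#/#..#/#...]-1 V11[##../##../##..]-1 V12[##../#.#./#.#.]+1 V13[##../#..#/#..#]-1
p2 H@[###./#.#./#...]: H21[###./#.#./###.]-1* H22[###./#.#./#.##]-1
p3 V@[###./#.#./###.]: V03[####/#.##/###.]+1* V13[###./#.##/####]+1
p4 H@[####/#.##/###.] terminal -1; root [##../#.../#...] d6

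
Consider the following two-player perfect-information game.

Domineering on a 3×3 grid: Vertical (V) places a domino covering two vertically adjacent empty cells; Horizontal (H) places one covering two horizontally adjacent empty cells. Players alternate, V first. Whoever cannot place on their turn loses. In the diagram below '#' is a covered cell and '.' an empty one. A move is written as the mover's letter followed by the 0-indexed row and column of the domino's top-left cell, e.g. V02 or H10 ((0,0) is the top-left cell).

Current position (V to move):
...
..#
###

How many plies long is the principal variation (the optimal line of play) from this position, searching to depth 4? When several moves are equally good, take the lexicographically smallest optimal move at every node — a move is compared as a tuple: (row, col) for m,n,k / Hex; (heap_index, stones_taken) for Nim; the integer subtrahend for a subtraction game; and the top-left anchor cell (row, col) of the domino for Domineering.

PV length from [.../..#/###]: 1 ply

[.../..#/###] V move#1: V00:-1/#../#.#/###, V01:+1/.#./.##/###*
[.#./.##/###] end (terminal -1, H#2); searched .../..#/### to 4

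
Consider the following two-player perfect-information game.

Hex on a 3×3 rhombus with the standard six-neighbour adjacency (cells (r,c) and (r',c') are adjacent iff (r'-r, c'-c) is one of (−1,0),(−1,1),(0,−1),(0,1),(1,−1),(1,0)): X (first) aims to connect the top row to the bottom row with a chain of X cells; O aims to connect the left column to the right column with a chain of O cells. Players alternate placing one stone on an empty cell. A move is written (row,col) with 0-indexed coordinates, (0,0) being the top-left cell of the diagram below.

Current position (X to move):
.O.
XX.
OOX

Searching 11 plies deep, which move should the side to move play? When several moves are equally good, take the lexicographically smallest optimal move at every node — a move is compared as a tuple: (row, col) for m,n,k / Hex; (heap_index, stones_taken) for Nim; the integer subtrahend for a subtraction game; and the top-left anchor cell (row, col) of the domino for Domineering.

X's best at [.O./XX./OOX]: (1,2)

ply 1, X at .O./XX./OOX | (0,0)=-1→XO./XX./OOX; (0,2)=-1→.OX/XX./OOX; (1,2)=+1→.O./XXX/OOX*
ply 2, O at .O./XXX/OOX | (0,0)=-1→OO./XXX/OOX*; (0,2)=-1→.OO/XXX/OOX
ply 3, X at OO./XXX/OOX | (0,2)=+1→OOX/XXX/OOX*
ply 4: OOX/XXX/OOX is terminal -1 (O); from .O./XX./OOX depth 11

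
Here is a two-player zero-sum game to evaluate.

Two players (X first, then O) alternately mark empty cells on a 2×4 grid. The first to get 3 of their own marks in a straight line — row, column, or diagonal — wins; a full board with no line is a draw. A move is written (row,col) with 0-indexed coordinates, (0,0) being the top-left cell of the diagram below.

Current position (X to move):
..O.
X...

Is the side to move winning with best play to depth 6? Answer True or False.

[..O./X...] X move#1: (0,0):+0/X.O./X...*, (0,1):+0/.XO./X..., (0,3):+0/..OX/X..., (1,1):+0/..O./XX.., (1,2):+0/..O./X.X., (1,3):-1/..O./X..X
[X.O./X...] O move#2: (0,1):+0/XOO./X...*, (0,3):+0/X.OO/X..., (1,1):+0/X.O./XO.., (1,2):+0/X.O./X.O., (1,3):+0/X.O./X..O
[XOO./X...] X move#3: (0,3):+0/XOOX/X...*, (1,1):-1/XOO./XX.., (1,2):-1/XOO./X.X., (1,3):-1/XOO./X..X
[XOOX/X...] O move#4: (1,1):+0/XOOX/XO..*, (1,2):+0/XOOX/X.O., (1,3):+0/XOOX/X..O
[XOOX/XO..] X move#5: (1,2):+0/XOOX/XOX.*, (1,3):+0/XOOX/XO.X
[XOOX/XOX.] O move#6: (1,3):+0/XOOX/XOXO*
[XOOX/XOXO] end (terminal +0, X#7); searched ..O./X... to 6

X winning at [..O./X...]: False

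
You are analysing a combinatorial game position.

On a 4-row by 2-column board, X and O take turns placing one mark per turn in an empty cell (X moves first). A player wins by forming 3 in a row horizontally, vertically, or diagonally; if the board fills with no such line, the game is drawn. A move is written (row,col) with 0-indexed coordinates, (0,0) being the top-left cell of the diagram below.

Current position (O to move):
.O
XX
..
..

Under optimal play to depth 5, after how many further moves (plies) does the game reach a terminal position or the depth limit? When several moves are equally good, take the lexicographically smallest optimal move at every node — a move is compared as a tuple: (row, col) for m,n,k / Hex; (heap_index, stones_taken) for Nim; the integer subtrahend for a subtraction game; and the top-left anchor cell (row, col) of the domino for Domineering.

PV length from [.O/XX/../..]: 5 plies

p1 O@[.O/XX/../..]: (0,0)[OO/XX/../..]+0* (2,0)[.O/XX/O./..]+0 (2,1)[.O/XX/.O/..]-1 (3,0)[.O/XX/../O.]+0 (3,1)[.O/XX/../.O]-1
p2 X@[OO/XX/../..]: (2,0)[OO/XX/X./..]+0* (2,1)[OO/XX/.X/..]+0 (3,0)[OO/XX/../X.]+0 (3,1)[OO/XX/../.X]+0
p3 O@[OO/XX/X./..]: (2,1)[OO/XX/XO/..]-1 (3,0)[OO/XX/X./O.]+0* (3,1)[OO/XX/X./.O]-1
p4 X@[OO/XX/X./O.]: (2,1)[OO/XX/XX/O.]+0* (3,1)[OO/XX/X./OX]+0
p5 O@[OO/XX/XX/O.]: (3,1)[OO/XX/XX/OO]+0*
p6 X@[OO/XX/XX/OO] terminal +0; root [.O/XX/../..] d5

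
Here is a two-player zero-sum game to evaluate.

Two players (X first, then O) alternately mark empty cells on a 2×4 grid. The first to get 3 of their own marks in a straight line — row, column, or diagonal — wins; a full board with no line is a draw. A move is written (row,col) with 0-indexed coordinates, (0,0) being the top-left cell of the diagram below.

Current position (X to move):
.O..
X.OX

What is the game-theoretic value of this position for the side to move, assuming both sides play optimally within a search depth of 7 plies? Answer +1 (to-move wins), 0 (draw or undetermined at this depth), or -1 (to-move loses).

p1 X@[.O../X.OX]: (0,0)[XO../X.OX]+0* (0,2)[.OX./X.OX]+0 (0,3)[.O.X/X.OX]+0 (1,1)[.O../XXOX]-1
p2 O@[XO../X.OX]: (0,2)[XOO./X.OX]+0* (0,3)[XO.O/X.OX]+0 (1,1)[XO../XOOX]+0
p3 X@[XOO./X.OX]: (0,3)[XOOX/X.OX]+0* (1,1)[XOO./XXOX]-1
p4 O@[XOOX/X.OX]: (1,1)[XOOX/XOOX]+0*
p5 X@[XOOX/XOOX] terminal +0; root [.O../X.OX] d7

value(.O../X.OX, X) = 0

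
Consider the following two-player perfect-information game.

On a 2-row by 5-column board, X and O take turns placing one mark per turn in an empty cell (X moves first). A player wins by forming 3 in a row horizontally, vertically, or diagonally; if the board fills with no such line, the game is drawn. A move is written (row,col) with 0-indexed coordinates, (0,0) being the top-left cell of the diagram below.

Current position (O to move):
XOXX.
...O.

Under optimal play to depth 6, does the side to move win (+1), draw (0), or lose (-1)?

ply 1, O at XOXX./...O. | (0,4)=+0→XOXXO/...O.*; (1,0)=-1→XOXX./O..O.; (1,1)=-1→XOXX./.O.O.; (1,2)=-1→XOXX./..OO.; (1,4)=-1→XOXX./...OO
ply 2, X at XOXXO/...O. | (1,0)=-1→XOXXO/X..O.; (1,1)=+0→XOXXO/.X.O.*; (1,2)=+0→XOXXO/..XO.; (1,4)=+0→XOXXO/...OX
ply 3, O at XOXXO/.X.O. | (1,0)=+0→XOXXO/OX.O.*; (1,2)=+0→XOXXO/.XOO.; (1,4)=+0→XOXXO/.X.OO
ply 4, X at XOXXO/OX.O. | (1,2)=+0→XOXXO/OXXO.*; (1,4)=+0→XOXXO/OX.OX
ply 5, O at XOXXO/OXXO. | (1,4)=+0→XOXXO/OXXOO*
ply 6: XOXXO/OXXOO is terminal +0 (X); from XOXX./...O. depth 6

value(XOXX./...O., O) = 0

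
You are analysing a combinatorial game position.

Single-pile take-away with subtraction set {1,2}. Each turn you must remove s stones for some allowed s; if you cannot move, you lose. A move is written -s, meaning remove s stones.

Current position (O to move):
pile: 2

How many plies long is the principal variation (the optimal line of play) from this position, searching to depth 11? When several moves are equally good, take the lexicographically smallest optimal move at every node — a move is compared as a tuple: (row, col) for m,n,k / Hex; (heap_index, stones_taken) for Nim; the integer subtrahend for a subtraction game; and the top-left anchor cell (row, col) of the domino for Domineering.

PV length from [2]: 1 ply

ply 1, O at 2 | -1=-1→1; -2=+1→0*
ply 2: 0 is terminal -1 (X); from 2 depth 11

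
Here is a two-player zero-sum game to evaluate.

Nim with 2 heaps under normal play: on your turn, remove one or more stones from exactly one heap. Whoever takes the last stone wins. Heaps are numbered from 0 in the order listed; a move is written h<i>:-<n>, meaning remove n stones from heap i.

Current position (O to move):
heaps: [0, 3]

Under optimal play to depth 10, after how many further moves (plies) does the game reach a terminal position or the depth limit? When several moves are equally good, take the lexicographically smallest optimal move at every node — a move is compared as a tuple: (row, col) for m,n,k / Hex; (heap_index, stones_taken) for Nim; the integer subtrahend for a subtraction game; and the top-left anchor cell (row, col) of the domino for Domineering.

ply 1, O at (0,3) | h1:-1=-1→(0,2); h1:-2=-1→(0,1); h1:-3=+1→(0,0)*
ply 2: (0,0) is terminal -1 (X); from (0,3) depth 10

PV length from [(0,3)]: 1 ply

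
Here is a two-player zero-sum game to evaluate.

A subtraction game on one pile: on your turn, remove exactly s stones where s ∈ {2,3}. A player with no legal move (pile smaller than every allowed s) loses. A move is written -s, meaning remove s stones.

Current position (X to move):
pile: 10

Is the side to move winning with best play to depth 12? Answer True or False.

[10] X move#1: -2:-1/8*, -3:-1/7
[8] O move#2: -2:+1/6*, -3:+1/5
[6] X move#3: -2:-1/4*, -3:-1/3
[4] O move#4: -2:-1/2, -3:+1/1*
[1] end (terminal -1, X#5); searched 10 to 12

X winning at [10]: False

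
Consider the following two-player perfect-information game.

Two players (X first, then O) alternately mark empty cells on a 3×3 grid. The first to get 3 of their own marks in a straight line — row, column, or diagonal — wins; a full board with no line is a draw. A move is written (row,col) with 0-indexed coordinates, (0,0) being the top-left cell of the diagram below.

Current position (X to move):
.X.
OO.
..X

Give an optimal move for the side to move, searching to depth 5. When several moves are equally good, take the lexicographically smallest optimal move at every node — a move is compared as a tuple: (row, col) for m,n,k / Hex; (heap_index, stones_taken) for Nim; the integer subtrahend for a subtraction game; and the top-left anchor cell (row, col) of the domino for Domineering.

ply 1, X at .X./OO./..X | (0,0)=-1→XX./OO./..X; (0,2)=-1→.XX/OO./..X; (1,2)=+0→.X./OOX/..X*; (2,0)=-1→.X./OO./X.X; (2,1)=-1→.X./OO./.XX
ply 2, O at .X./OOX/..X | (0,0)=-1→OX./OOX/..X; (0,2)=+0→.XO/OOX/..X*; (2,0)=-1→.X./OOX/O.X; (2,1)=-1→.X./OOX/.OX
ply 3, X at .XO/OOX/..X | (0,0)=-1→XXO/OOX/..X; (2,0)=+0→.XO/OOX/X.X*; (2,1)=-1→.XO/OOX/.XX
ply 4, O at .XO/OOX/X.X | (0,0)=-1→OXO/OOX/X.X; (2,1)=+0→.XO/OOX/XOX*
ply 5, X at .XO/OOX/XOX | (0,0)=+0→XXO/OOX/XOX*
ply 6: XXO/OOX/XOX is terminal +0 (O); from .X./OO./..X depth 5

X's best at [.X./OO./..X]: (1,2)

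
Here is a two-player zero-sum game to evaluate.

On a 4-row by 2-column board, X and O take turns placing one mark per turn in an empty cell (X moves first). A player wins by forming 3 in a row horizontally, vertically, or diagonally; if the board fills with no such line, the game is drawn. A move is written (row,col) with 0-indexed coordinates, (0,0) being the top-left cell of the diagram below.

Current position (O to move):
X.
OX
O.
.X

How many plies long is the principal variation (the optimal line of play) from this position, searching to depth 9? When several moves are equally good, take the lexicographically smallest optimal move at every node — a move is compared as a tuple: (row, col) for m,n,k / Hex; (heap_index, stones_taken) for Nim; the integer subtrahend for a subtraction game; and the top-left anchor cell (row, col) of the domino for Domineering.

[X./OX/O./.X] O move#1: (0,1):-1/XO/OX/O./.X, (2,1):+0/X./OX/OO/.X, (3,0):+1/X./OX/O./OX*
[X./OX/O./OX] end (terminal -1, X#2); searched X./OX/O./.X to 9

PV length from [X./OX/O./.X]: 1 ply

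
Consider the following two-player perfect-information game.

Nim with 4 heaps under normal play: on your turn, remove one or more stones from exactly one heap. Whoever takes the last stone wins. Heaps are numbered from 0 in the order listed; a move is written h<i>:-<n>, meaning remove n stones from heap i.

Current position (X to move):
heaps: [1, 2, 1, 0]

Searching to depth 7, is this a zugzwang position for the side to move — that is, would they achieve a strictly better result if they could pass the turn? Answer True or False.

p1 X@[(1,2,1,0)]: h0:-1[(0,2,1,0)]-1 h1:-1[(1,1,1,0)]-1 h1:-2[(1,0,1,0)]+1* h2:-1[(1,2,0,0)]-1
p2 O@[(1,0,1,0)]: h0:-1[(0,0,1,0)]-1* h2:-1[(1,0,0,0)]-1
p3 X@[(0,0,1,0)]: h2:-1[(0,0,0,0)]+1*
p4 O@[(0,0,0,0)] terminal -1; root [(1,2,1,0)] d7
pass branch (O moves first from the same position):
  | p1 O@[(1,2,1,0)]: h0:-1[(0,2,1,0)]-1 h1:-1[(1,1,1,0)]-1 h1:-2[(1,0,1,0)]+1* h2:-1[(1,2,0,0)]-1
  | p2 X@[(1,0,1,0)]: h0:-1[(0,0,1,0)]-1* h2:-1[(1,0,0,0)]-1
  | p3 O@[(0,0,1,0)]: h2:-1[(0,0,0,0)]+1*
  | p4 X@[(0,0,0,0)] terminal -1; root [(1,2,1,0)] d7
X moving scores +1; X passing scores -1

zugzwang((1,2,1,0), X) = False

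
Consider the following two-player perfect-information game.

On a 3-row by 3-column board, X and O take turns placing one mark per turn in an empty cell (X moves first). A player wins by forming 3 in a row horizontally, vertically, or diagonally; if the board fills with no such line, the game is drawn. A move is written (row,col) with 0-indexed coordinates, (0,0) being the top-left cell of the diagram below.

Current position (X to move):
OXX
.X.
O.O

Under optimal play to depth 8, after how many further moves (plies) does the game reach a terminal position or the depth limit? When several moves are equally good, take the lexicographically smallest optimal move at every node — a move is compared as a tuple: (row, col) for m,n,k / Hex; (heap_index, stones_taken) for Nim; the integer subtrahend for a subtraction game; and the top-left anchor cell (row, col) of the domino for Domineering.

PV length from [OXX/.X./O.O]: 1 ply

[OXX/.X./O.O] X move#1: (1,0):-1/OXX/XX./O.O, (1,2):-1/OXX/.XX/O.O, (2,1):+1/OXX/.X./OXO*
[OXX/.X./OXO] end (terminal -1, O#2); searched OXX/.X./O.O to 8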